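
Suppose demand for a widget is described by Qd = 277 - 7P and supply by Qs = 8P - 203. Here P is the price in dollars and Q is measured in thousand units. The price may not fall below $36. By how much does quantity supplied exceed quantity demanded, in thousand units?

60

In a free market, 277 - 7P = 8P - 203 gives the equilibrium P* = 32, Q* = 53.
Since 36 > 32, the floor is binding.
At P = 36: Qd = 277 - 7·36 = 25 and Qs = 8·36 - 203 = 85.
Surplus = Qs - Qd = 85 - 25 = 60.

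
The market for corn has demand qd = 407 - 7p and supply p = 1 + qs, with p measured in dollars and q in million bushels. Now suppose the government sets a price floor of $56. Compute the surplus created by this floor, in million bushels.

Rearranging supply gives qs = p - 1. In a free market, 407 - 7p = p - 1 gives the equilibrium p* = 51, q* = 50.
The floor of 56 is above the equilibrium price 51, so it binds.
At p = 56: qd = 407 - 7·56 = 15 and qs = 56 - 1 = 55.
Surplus = qs - qd = 55 - 15 = 40.

40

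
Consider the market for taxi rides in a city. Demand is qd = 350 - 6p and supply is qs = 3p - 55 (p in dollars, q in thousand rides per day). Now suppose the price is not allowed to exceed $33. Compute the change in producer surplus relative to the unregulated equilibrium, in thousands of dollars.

Without the control the market clears where 350 - 6p = 3p - 55, i.e. p* = 45 and q* = 80.
The ceiling of 33 is below the equilibrium price 45, so it binds.
At p = 33: qd = 350 - 6·33 = 152 and qs = 3·33 - 55 = 44.
Producer surplus without the control is ½ · (45 - 55/3) · 80 = 3200/3.
With the ceiling, producers sell 44 units at 33, so PS = ½ · (33 - 55/3) · 44 = 968/3.
Change in producer surplus = 968/3 - 3200/3 = -744.

-744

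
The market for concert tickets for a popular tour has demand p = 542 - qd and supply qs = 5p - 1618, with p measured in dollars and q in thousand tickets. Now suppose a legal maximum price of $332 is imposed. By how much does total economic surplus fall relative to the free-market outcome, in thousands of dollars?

Rearranging demand gives qd = 542 - p. Setting quantity demanded equal to quantity supplied, 542 - p = 5p - 1618, gives p* = 360 and q* = 182.
Because the ceiling (332) lies below the market-clearing price, it is binding.
At p = 332: qd = 542 - 332 = 210 and qs = 5·332 - 1618 = 42.
Quantity traded falls to 42. At q = 42 the demand price is 542 - 42 = 500 and the supply price is (1618 + 42)/5 = 332.
Deadweight loss = ½ · (500 - 332) · (182 - 42) = ½ · 168 · 140 = 11760.

11760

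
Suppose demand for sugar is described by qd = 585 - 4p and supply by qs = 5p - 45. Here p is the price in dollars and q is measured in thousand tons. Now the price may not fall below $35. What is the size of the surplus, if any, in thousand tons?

Without the control the market clears where 585 - 4p = 5p - 45, i.e. p* = 70 and q* = 305.
Since 35 is below p* = 70, the floor does not bind and the free-market outcome prevails.
Since the control does not bind, there is no surplus.

0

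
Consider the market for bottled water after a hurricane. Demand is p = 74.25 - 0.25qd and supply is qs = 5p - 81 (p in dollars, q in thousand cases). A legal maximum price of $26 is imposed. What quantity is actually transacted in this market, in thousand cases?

Rearranging demand gives qd = 297 - 4p. In a free market, 297 - 4p = 5p - 81 gives the equilibrium p* = 42, q* = 129.
Since 26 < 42, the ceiling is binding.
At p = 26: qd = 297 - 4·26 = 193 and qs = 5·26 - 81 = 49.
The quantity actually transacted is the short side, supply: 49.

49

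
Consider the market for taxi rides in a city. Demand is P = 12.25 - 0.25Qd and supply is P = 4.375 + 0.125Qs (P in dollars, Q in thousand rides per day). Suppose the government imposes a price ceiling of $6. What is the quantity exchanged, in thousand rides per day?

Rearranging demand gives Qd = 49 - 4P; rearranging supply gives Qs = 8P - 35. Without the control the market clears where 49 - 4P = 8P - 35, i.e. P* = 7 and Q* = 21.
Because the ceiling (6) lies below the market-clearing price, it is binding.
At P = 6: Qd = 49 - 4·6 = 25 and Qs = 8·6 - 35 = 13.
The quantity actually transacted is the short side, supply: 13.

13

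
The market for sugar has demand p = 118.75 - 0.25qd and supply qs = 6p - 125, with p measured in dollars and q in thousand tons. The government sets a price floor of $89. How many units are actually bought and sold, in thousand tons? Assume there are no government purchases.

119

Rearranging demand gives qd = 475 - 4p. Without the control the market clears where 475 - 4p = 6p - 125, i.e. p* = 60 and q* = 235.
The floor of 89 is above the equilibrium price 60, so it binds.
At p = 89: qd = 475 - 4·89 = 119 and qs = 6·89 - 125 = 409.
The quantity actually transacted is the short side, demand: 119.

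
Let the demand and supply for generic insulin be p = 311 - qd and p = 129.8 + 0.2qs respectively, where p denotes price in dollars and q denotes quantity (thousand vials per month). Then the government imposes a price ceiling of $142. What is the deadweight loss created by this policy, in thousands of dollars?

4860

Rearranging demand gives qd = 311 - p; rearranging supply gives qs = 5p - 649. Setting quantity demanded equal to quantity supplied, 311 - p = 5p - 649, gives p* = 160 and q* = 151.
The ceiling of 142 is below the equilibrium price 160, so it binds.
At p = 142: qd = 311 - 142 = 169 and qs = 5·142 - 649 = 61.
Quantity traded falls to 61. At q = 61 the demand price is 311 - 61 = 250 and the supply price is (649 + 61)/5 = 142.
Deadweight loss = ½ · (250 - 142) · (151 - 61) = ½ · 108 · 90 = 4860.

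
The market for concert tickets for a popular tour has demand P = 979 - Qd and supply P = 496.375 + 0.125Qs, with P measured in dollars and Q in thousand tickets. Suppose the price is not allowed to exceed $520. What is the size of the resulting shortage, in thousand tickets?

Rearranging demand gives Qd = 979 - P; rearranging supply gives Qs = 8P - 3971. Setting quantity demanded equal to quantity supplied, 979 - P = 8P - 3971, gives P* = 550 and Q* = 429.
Because the ceiling (520) lies below the market-clearing price, it is binding.
At P = 520: Qd = 979 - 520 = 459 and Qs = 8·520 - 3971 = 189.
Shortage = Qd - Qs = 459 - 189 = 270.

270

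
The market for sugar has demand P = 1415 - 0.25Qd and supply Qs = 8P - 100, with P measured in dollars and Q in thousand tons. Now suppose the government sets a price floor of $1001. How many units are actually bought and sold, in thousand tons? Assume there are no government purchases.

Rearranging demand gives Qd = 5660 - 4P. Without the control the market clears where 5660 - 4P = 8P - 100, i.e. P* = 480 and Q* = 3740.
The floor of 1001 is above the equilibrium price 480, so it binds.
At P = 1001: Qd = 5660 - 4·1001 = 1656 and Qs = 8·1001 - 100 = 7908.
The quantity actually transacted is the short side, demand: 1656.

1656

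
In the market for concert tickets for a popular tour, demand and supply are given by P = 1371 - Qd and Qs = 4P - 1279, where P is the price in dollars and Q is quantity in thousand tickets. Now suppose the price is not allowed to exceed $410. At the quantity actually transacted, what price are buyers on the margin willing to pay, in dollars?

Rearranging demand gives Qd = 1371 - P. Setting quantity demanded equal to quantity supplied, 1371 - P = 4P - 1279, gives P* = 530 and Q* = 841.
Since 410 < 530, the ceiling is binding.
At P = 410: Qd = 1371 - 410 = 961 and Qs = 4·410 - 1279 = 361.
Only 361 units reach the market. On the demand curve, the marginal buyer's willingness to pay at Q = 361 is (1371 - 361) = 1010.

1010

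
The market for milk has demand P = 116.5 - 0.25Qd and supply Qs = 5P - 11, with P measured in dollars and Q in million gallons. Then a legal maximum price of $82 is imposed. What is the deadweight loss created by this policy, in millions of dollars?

Rearranging demand gives Qd = 466 - 4P. In a free market, 466 - 4P = 5P - 11 gives the equilibrium P* = 53, Q* = 254.
The ceiling of 82 is above the equilibrium price 53, so it is not binding; the market clears at P* = 53, Q* = 254.
Since the control does not bind, no trades are prevented and deadweight loss is zero.

0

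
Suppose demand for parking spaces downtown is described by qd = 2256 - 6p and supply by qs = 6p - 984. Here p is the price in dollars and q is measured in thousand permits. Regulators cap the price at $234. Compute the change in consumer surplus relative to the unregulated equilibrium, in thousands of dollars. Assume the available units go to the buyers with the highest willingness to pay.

11232

Setting quantity demanded equal to quantity supplied, 2256 - 6p = 6p - 984, gives p* = 270 and q* = 636.
The ceiling of 234 is below the equilibrium price 270, so it binds.
At p = 234: qd = 2256 - 6·234 = 852 and qs = 6·234 - 984 = 420.
Consumer surplus without the control is ½ · (376 - 270) · 636 = 33708.
With the ceiling, 420 units are sold at 234 (assume they go to the highest-value buyers). The demand price at q = 420 is 306, so CS = ½ · [(376 - 234) + (306 - 234)] · 420 = 44940.
Change in consumer surplus = 44940 - 33708 = 11232.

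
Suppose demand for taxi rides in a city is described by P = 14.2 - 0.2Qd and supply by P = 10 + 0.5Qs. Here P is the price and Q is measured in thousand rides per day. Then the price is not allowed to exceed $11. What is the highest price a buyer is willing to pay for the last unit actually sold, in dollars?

13.8

Rearranging demand gives Qd = 71 - 5P; rearranging supply gives Qs = 2P - 20. Setting quantity demanded equal to quantity supplied, 71 - 5P = 2P - 20, gives P* = 13 and Q* = 6.
Because the ceiling (11) lies below the market-clearing price, it is binding.
At P = 11: Qd = 71 - 5·11 = 16 and Qs = 2·11 - 20 = 2.
Only 2 units reach the market. On the demand curve, the marginal buyer's willingness to pay at Q = 2 is (71 - 2)/5 = 13.8.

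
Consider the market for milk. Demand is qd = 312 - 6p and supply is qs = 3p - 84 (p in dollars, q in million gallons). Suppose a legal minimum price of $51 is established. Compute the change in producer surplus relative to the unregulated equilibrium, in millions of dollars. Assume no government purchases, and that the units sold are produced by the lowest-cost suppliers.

-252

In a free market, 312 - 6p = 3p - 84 gives the equilibrium p* = 44, q* = 48.
The floor of 51 is above the equilibrium price 44, so it binds.
At p = 51: qd = 312 - 6·51 = 6 and qs = 3·51 - 84 = 69.
Producer surplus without the control is ½ · (44 - 28) · 48 = 384.
With the floor, 6 units are sold at 51. The supply price at q = 6 is 30, so PS = ½ · [(51 - 28) + (51 - 30)] · 6 = 132.
Change in producer surplus = 132 - 384 = -252.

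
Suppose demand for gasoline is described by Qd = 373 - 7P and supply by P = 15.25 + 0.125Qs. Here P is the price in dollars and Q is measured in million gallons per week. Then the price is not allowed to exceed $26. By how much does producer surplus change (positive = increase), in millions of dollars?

Rearranging supply gives Qs = 8P - 122. Equilibrium: 373 - 7P = 8P - 122, so 495 = 15P and P* = 33, Q* = 142.
Because the ceiling (26) lies below the market-clearing price, it is binding.
At P = 26: Qd = 373 - 7·26 = 191 and Qs = 8·26 - 122 = 86.
Producer surplus without the control is ½ · (33 - 15.25) · 142 = 1260.25.
With the ceiling, producers sell 86 units at 26, so PS = ½ · (26 - 15.25) · 86 = 462.25.
Change in producer surplus = 462.25 - 1260.25 = -798.

-798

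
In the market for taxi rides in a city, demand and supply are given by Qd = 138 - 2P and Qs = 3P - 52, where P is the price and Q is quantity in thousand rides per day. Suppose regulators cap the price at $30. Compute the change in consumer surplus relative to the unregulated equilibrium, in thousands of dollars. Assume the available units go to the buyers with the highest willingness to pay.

160

In a free market, 138 - 2P = 3P - 52 gives the equilibrium P* = 38, Q* = 62.
Since 30 < 38, the ceiling is binding.
At P = 30: Qd = 138 - 2·30 = 78 and Qs = 3·30 - 52 = 38.
Consumer surplus without the control is ½ · (69 - 38) · 62 = 961.
With the ceiling, 38 units are sold at 30 (assume they go to the highest-value buyers). The demand price at Q = 38 is 50, so CS = ½ · [(69 - 30) + (50 - 30)] · 38 = 1121.
Change in consumer surplus = 1121 - 961 = 160.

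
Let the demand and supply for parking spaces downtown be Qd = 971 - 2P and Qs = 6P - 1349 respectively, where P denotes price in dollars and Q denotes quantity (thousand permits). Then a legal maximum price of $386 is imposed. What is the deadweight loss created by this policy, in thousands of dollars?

In a free market, 971 - 2P = 6P - 1349 gives the equilibrium P* = 290, Q* = 391.
The ceiling of 386 is above the equilibrium price 290, so it is not binding; the market clears at P* = 290, Q* = 391.
Since the control does not bind, no trades are prevented and deadweight loss is zero.

0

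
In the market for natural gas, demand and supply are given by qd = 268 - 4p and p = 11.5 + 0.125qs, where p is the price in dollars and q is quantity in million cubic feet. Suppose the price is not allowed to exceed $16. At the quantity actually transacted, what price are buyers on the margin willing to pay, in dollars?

58

Rearranging supply gives qs = 8p - 92. In a free market, 268 - 4p = 8p - 92 gives the equilibrium p* = 30, q* = 148.
Since 16 < 30, the ceiling is binding.
At p = 16: qd = 268 - 4·16 = 204 and qs = 8·16 - 92 = 36.
Only 36 units reach the market. On the demand curve, the marginal buyer's willingness to pay at q = 36 is (268 - 36)/4 = 58.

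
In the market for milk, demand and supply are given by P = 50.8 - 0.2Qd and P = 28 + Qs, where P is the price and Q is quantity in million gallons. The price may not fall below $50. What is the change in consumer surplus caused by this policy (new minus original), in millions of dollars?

Rearranging demand gives Qd = 254 - 5P; rearranging supply gives Qs = P - 28. Without the control the market clears where 254 - 5P = P - 28, i.e. P* = 47 and Q* = 19.
Because the floor (50) lies above the market-clearing price, it is binding.
At P = 50: Qd = 254 - 5·50 = 4 and Qs = 50 - 28 = 22.
Consumer surplus without the control is ½ · (50.8 - 47) · 19 = 36.1.
With the floor, consumers buy 4 units at 50, so CS = ½ · (50.8 - 50) · 4 = 1.6.
Change in consumer surplus = 1.6 - 36.1 = -34.5.

-34.5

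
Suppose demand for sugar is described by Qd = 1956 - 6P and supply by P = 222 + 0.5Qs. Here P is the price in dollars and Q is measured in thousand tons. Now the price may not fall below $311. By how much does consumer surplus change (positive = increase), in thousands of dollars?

-1353

Rearranging supply gives Qs = 2P - 444. Equilibrium: 1956 - 6P = 2P - 444, so 2400 = 8P and P* = 300, Q* = 156.
The floor of 311 is above the equilibrium price 300, so it binds.
At P = 311: Qd = 1956 - 6·311 = 90 and Qs = 2·311 - 444 = 178.
Consumer surplus without the control is ½ · (326 - 300) · 156 = 2028.
With the floor, consumers buy 90 units at 311, so CS = ½ · (326 - 311) · 90 = 675.
Change in consumer surplus = 675 - 2028 = -1353.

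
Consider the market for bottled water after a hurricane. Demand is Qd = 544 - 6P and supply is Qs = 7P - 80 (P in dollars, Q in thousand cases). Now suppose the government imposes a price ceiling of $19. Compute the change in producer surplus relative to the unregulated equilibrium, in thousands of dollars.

In a free market, 544 - 6P = 7P - 80 gives the equilibrium P* = 48, Q* = 256.
The ceiling of 19 is below the equilibrium price 48, so it binds.
At P = 19: Qd = 544 - 6·19 = 430 and Qs = 7·19 - 80 = 53.
Producer surplus without the control is ½ · (48 - 80/7) · 256 = 32768/7.
With the ceiling, producers sell 53 units at 19, so PS = ½ · (19 - 80/7) · 53 = 2809/14.
Change in producer surplus = 2809/14 - 32768/7 = -4480.5.

-4480.5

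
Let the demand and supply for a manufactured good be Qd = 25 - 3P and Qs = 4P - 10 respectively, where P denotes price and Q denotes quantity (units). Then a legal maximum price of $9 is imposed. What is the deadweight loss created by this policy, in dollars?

Equilibrium: 25 - 3P = 4P - 10, so 35 = 7P and P* = 5, Q* = 10.
The ceiling of 9 is above the equilibrium price 5, so it is not binding; the market clears at P* = 5, Q* = 10.
Since the control does not bind, no trades are prevented and deadweight loss is zero.

0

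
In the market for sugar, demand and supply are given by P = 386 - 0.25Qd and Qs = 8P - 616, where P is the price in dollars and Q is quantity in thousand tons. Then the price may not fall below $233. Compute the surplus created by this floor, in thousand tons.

636

Rearranging demand gives Qd = 1544 - 4P. Equilibrium: 1544 - 4P = 8P - 616, so 2160 = 12P and P* = 180, Q* = 824.
Since 233 > 180, the floor is binding.
At P = 233: Qd = 1544 - 4·233 = 612 and Qs = 8·233 - 616 = 1248.
Surplus = Qs - Qd = 1248 - 612 = 636.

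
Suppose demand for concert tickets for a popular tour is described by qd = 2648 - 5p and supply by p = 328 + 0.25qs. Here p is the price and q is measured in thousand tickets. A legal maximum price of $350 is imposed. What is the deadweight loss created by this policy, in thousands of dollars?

Rearranging supply gives qs = 4p - 1312. Equilibrium: 2648 - 5p = 4p - 1312, so 3960 = 9p and p* = 440, q* = 448.
Since 350 < 440, the ceiling is binding.
At p = 350: qd = 2648 - 5·350 = 898 and qs = 4·350 - 1312 = 88.
Quantity traded falls to 88. At q = 88 the demand price is (2648 - 88)/5 = 512 and the supply price is (1312 + 88)/4 = 350.
Deadweight loss = ½ · (512 - 350) · (448 - 88) = ½ · 162 · 360 = 29160.

29160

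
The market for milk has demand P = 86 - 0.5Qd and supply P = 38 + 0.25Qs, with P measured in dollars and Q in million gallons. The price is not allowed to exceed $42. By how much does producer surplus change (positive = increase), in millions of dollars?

Rearranging demand gives Qd = 172 - 2P; rearranging supply gives Qs = 4P - 152. Setting quantity demanded equal to quantity supplied, 172 - 2P = 4P - 152, gives P* = 54 and Q* = 64.
The ceiling of 42 is below the equilibrium price 54, so it binds.
At P = 42: Qd = 172 - 2·42 = 88 and Qs = 4·42 - 152 = 16.
Producer surplus without the control is ½ · (54 - 38) · 64 = 512.
With the ceiling, producers sell 16 units at 42, so PS = ½ · (42 - 38) · 16 = 32.
Change in producer surplus = 32 - 512 = -480.

-480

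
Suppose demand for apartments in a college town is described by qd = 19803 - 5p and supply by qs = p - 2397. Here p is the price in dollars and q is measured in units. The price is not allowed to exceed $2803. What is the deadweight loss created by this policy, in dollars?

Equilibrium: 19803 - 5p = p - 2397, so 22200 = 6p and p* = 3700, q* = 1303.
The ceiling of 2803 is below the equilibrium price 3700, so it binds.
At p = 2803: qd = 19803 - 5·2803 = 5788 and qs = 2803 - 2397 = 406.
Quantity traded falls to 406. At q = 406 the demand price is (19803 - 406)/5 = 3879.4 and the supply price is 2397 + 406 = 2803.
Deadweight loss = ½ · (3879.4 - 2803) · (1303 - 406) = ½ · 1076.4 · 897 = 482765.4.

482765.4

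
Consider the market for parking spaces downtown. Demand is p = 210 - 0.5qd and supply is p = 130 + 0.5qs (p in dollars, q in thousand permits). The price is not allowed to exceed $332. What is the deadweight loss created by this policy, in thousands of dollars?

0

Rearranging demand gives qd = 420 - 2p; rearranging supply gives qs = 2p - 260. Setting quantity demanded equal to quantity supplied, 420 - 2p = 2p - 260, gives p* = 170 and q* = 80.
The ceiling of 332 is above the equilibrium price 170, so it is not binding; the market clears at p* = 170, q* = 80.
Since the control does not bind, no trades are prevented and deadweight loss is zero.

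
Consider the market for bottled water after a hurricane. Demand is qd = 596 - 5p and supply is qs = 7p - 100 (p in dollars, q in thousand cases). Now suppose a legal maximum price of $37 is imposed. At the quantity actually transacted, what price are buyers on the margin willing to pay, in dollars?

87.4

Equilibrium: 596 - 5p = 7p - 100, so 696 = 12p and p* = 58, q* = 306.
The ceiling of 37 is below the equilibrium price 58, so it binds.
At p = 37: qd = 596 - 5·37 = 411 and qs = 7·37 - 100 = 159.
Only 159 units reach the market. On the demand curve, the marginal buyer's willingness to pay at q = 159 is (596 - 159)/5 = 87.4.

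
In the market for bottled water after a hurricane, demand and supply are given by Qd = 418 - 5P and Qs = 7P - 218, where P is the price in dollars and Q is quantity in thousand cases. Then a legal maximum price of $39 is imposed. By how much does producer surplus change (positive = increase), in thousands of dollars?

Without the control the market clears where 418 - 5P = 7P - 218, i.e. P* = 53 and Q* = 153.
Since 39 < 53, the ceiling is binding.
At P = 39: Qd = 418 - 5·39 = 223 and Qs = 7·39 - 218 = 55.
Producer surplus without the control is ½ · (53 - 218/7) · 153 = 23409/14.
With the ceiling, producers sell 55 units at 39, so PS = ½ · (39 - 218/7) · 55 = 3025/14.
Change in producer surplus = 3025/14 - 23409/14 = -1456.

-1456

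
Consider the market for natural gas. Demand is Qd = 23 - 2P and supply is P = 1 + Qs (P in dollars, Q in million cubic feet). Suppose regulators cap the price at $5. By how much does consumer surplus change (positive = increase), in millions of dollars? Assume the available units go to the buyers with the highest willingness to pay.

9.75

Rearranging supply gives Qs = P - 1. Without the control the market clears where 23 - 2P = P - 1, i.e. P* = 8 and Q* = 7.
Since 5 < 8, the ceiling is binding.
At P = 5: Qd = 23 - 2·5 = 13 and Qs = 5 - 1 = 4.
Consumer surplus without the control is ½ · (11.5 - 8) · 7 = 12.25.
With the ceiling, 4 units are sold at 5 (assume they go to the highest-value buyers). The demand price at Q = 4 is 9.5, so CS = ½ · [(11.5 - 5) + (9.5 - 5)] · 4 = 22.
Change in consumer surplus = 22 - 12.25 = 9.75.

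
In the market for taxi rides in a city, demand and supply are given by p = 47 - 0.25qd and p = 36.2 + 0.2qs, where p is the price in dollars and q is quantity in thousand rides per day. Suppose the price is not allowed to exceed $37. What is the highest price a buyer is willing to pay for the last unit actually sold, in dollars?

46

Rearranging demand gives qd = 188 - 4p; rearranging supply gives qs = 5p - 181. Equilibrium: 188 - 4p = 5p - 181, so 369 = 9p and p* = 41, q* = 24.
Because the ceiling (37) lies below the market-clearing price, it is binding.
At p = 37: qd = 188 - 4·37 = 40 and qs = 5·37 - 181 = 4.
Only 4 units reach the market. On the demand curve, the marginal buyer's willingness to pay at q = 4 is (188 - 4)/4 = 46.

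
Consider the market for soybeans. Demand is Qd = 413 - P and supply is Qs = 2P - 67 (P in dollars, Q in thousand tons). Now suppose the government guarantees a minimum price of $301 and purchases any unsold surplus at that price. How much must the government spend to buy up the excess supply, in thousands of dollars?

127323

Without the control the market clears where 413 - P = 2P - 67, i.e. P* = 160 and Q* = 253.
Since 301 > 160, the floor is binding.
At P = 301: Qd = 413 - 301 = 112 and Qs = 2·301 - 67 = 535.
Surplus = Qs - Qd = 423.
Government expenditure = surplus × support price = 423 × 301 = 127323.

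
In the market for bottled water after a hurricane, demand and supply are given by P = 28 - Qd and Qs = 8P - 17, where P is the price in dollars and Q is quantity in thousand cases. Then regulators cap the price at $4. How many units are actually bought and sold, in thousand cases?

Rearranging demand gives Qd = 28 - P. Setting quantity demanded equal to quantity supplied, 28 - P = 8P - 17, gives P* = 5 and Q* = 23.
Since 4 < 5, the ceiling is binding.
At P = 4: Qd = 28 - 4 = 24 and Qs = 8·4 - 17 = 15.
The quantity actually transacted is the short side, supply: 15.

15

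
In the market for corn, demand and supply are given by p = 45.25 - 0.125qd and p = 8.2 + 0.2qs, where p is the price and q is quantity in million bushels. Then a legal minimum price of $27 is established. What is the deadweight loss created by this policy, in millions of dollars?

Rearranging demand gives qd = 362 - 8p; rearranging supply gives qs = 5p - 41. Setting quantity demanded equal to quantity supplied, 362 - 8p = 5p - 41, gives p* = 31 and q* = 114.
The floor of 27 is below the equilibrium price 31, so it is not binding; the market clears at p* = 31, q* = 114.
Since the control does not bind, no trades are prevented and deadweight loss is zero.

0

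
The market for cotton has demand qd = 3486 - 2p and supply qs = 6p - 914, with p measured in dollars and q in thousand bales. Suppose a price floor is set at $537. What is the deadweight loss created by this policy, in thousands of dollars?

Equilibrium: 3486 - 2p = 6p - 914, so 4400 = 8p and p* = 550, q* = 2386.
The floor of 537 is below the equilibrium price 550, so it is not binding; the market clears at p* = 550, q* = 2386.
Since the control does not bind, no trades are prevented and deadweight loss is zero.

0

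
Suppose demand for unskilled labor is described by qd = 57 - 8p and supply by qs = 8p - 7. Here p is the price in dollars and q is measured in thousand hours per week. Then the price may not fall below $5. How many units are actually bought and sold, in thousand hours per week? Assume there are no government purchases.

17

Without the control the market clears where 57 - 8p = 8p - 7, i.e. p* = 4 and q* = 25.
The floor of 5 is above the equilibrium price 4, so it binds.
At p = 5: qd = 57 - 8·5 = 17 and qs = 8·5 - 7 = 33.
The quantity actually transacted is the short side, demand: 17.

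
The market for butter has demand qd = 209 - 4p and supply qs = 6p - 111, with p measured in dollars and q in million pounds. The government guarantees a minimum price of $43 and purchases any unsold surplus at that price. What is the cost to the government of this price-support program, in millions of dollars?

4730

Equilibrium: 209 - 4p = 6p - 111, so 320 = 10p and p* = 32, q* = 81.
Since 43 > 32, the floor is binding.
At p = 43: qd = 209 - 4·43 = 37 and qs = 6·43 - 111 = 147.
Surplus = qs - qd = 110.
Government expenditure = surplus × support price = 110 × 43 = 4730.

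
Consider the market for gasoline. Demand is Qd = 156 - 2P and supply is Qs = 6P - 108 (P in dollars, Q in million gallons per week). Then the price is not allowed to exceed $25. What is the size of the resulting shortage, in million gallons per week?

64

Equilibrium: 156 - 2P = 6P - 108, so 264 = 8P and P* = 33, Q* = 90.
The ceiling of 25 is below the equilibrium price 33, so it binds.
At P = 25: Qd = 156 - 2·25 = 106 and Qs = 6·25 - 108 = 42.
Shortage = Qd - Qs = 106 - 42 = 64.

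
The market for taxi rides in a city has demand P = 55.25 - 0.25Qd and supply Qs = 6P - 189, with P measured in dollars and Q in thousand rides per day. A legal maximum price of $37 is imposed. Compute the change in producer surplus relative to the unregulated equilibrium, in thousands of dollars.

Rearranging demand gives Qd = 221 - 4P. In a free market, 221 - 4P = 6P - 189 gives the equilibrium P* = 41, Q* = 57.
Since 37 < 41, the ceiling is binding.
At P = 37: Qd = 221 - 4·37 = 73 and Qs = 6·37 - 189 = 33.
Producer surplus without the control is ½ · (41 - 31.5) · 57 = 270.75.
With the ceiling, producers sell 33 units at 37, so PS = ½ · (37 - 31.5) · 33 = 90.75.
Change in producer surplus = 90.75 - 270.75 = -180.

-180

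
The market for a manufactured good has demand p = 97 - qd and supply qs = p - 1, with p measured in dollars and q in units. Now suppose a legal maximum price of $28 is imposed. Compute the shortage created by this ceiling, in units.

42

Rearranging demand gives qd = 97 - p. Without the control the market clears where 97 - p = p - 1, i.e. p* = 49 and q* = 48.
Because the ceiling (28) lies below the market-clearing price, it is binding.
At p = 28: qd = 97 - 28 = 69 and qs = 28 - 1 = 27.
Shortage = qd - qs = 69 - 27 = 42.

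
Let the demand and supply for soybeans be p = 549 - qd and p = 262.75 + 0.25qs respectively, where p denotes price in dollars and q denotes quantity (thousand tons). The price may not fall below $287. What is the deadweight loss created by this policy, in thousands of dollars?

Rearranging demand gives qd = 549 - p; rearranging supply gives qs = 4p - 1051. In a free market, 549 - p = 4p - 1051 gives the equilibrium p* = 320, q* = 229.
Since 287 is below p* = 320, the floor does not bind and the free-market outcome prevails.
Since the control does not bind, no trades are prevented and deadweight loss is zero.

0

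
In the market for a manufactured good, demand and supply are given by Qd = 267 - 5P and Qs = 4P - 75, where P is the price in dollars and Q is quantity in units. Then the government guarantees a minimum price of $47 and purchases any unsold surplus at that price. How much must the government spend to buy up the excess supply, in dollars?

In a free market, 267 - 5P = 4P - 75 gives the equilibrium P* = 38, Q* = 77.
The floor of 47 is above the equilibrium price 38, so it binds.
At P = 47: Qd = 267 - 5·47 = 32 and Qs = 4·47 - 75 = 113.
Surplus = Qs - Qd = 81.
Government expenditure = surplus × support price = 81 × 47 = 3807.

3807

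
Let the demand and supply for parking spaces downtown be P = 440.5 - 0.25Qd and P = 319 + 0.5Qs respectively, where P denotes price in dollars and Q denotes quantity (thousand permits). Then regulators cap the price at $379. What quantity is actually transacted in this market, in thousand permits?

120

Rearranging demand gives Qd = 1762 - 4P; rearranging supply gives Qs = 2P - 638. Without the control the market clears where 1762 - 4P = 2P - 638, i.e. P* = 400 and Q* = 162.
The ceiling of 379 is below the equilibrium price 400, so it binds.
At P = 379: Qd = 1762 - 4·379 = 246 and Qs = 2·379 - 638 = 120.
The quantity actually transacted is the short side, supply: 120.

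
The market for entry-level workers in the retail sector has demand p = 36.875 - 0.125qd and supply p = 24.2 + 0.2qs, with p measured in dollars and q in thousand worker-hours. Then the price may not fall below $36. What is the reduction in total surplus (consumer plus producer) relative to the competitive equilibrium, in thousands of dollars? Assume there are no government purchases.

Rearranging demand gives qd = 295 - 8p; rearranging supply gives qs = 5p - 121. Equilibrium: 295 - 8p = 5p - 121, so 416 = 13p and p* = 32, q* = 39.
The floor of 36 is above the equilibrium price 32, so it binds.
At p = 36: qd = 295 - 8·36 = 7 and qs = 5·36 - 121 = 59.
Quantity traded falls to 7. At q = 7 the demand price is (295 - 7)/8 = 36 and the supply price is (121 + 7)/5 = 25.6.
Deadweight loss = ½ · (36 - 25.6) · (39 - 7) = ½ · 10.4 · 32 = 166.4.

166.4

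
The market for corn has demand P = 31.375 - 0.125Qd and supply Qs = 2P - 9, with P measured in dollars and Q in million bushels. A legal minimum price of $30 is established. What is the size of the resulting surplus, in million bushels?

40

Rearranging demand gives Qd = 251 - 8P. Without the control the market clears where 251 - 8P = 2P - 9, i.e. P* = 26 and Q* = 43.
Since 30 > 26, the floor is binding.
At P = 30: Qd = 251 - 8·30 = 11 and Qs = 2·30 - 9 = 51.
Surplus = Qs - Qd = 51 - 11 = 40.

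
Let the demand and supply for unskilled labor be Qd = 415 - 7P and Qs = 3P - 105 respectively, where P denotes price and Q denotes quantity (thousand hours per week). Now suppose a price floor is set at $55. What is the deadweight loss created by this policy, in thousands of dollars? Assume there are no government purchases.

105

Equilibrium: 415 - 7P = 3P - 105, so 520 = 10P and P* = 52, Q* = 51.
Because the floor (55) lies above the market-clearing price, it is binding.
At P = 55: Qd = 415 - 7·55 = 30 and Qs = 3·55 - 105 = 60.
Quantity traded falls to 30. At Q = 30 the demand price is (415 - 30)/7 = 55 and the supply price is (105 + 30)/3 = 45.
Deadweight loss = ½ · (55 - 45) · (51 - 30) = ½ · 10 · 21 = 105.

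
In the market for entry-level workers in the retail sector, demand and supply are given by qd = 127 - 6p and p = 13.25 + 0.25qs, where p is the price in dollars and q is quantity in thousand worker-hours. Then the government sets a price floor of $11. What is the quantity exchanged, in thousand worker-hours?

Rearranging supply gives qs = 4p - 53. Equilibrium: 127 - 6p = 4p - 53, so 180 = 10p and p* = 18, q* = 19.
The floor of 11 is below the equilibrium price 18, so it is not binding; the market clears at p* = 18, q* = 19.

19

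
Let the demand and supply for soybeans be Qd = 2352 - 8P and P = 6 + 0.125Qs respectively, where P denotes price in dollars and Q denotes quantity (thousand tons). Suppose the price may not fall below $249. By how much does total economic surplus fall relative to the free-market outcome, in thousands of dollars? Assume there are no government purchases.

Rearranging supply gives Qs = 8P - 48. Without the control the market clears where 2352 - 8P = 8P - 48, i.e. P* = 150 and Q* = 1152.
Because the floor (249) lies above the market-clearing price, it is binding.
At P = 249: Qd = 2352 - 8·249 = 360 and Qs = 8·249 - 48 = 1944.
Quantity traded falls to 360. At Q = 360 the demand price is (2352 - 360)/8 = 249 and the supply price is (48 + 360)/8 = 51.
Deadweight loss = ½ · (249 - 51) · (1152 - 360) = ½ · 198 · 792 = 78408.

78408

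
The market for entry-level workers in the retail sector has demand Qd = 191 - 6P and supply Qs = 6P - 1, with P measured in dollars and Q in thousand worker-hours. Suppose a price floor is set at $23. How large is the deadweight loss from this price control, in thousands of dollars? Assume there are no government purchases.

Without the control the market clears where 191 - 6P = 6P - 1, i.e. P* = 16 and Q* = 95.
Since 23 > 16, the floor is binding.
At P = 23: Qd = 191 - 6·23 = 53 and Qs = 6·23 - 1 = 137.
Quantity traded falls to 53. At Q = 53 the demand price is (191 - 53)/6 = 23 and the supply price is (1 + 53)/6 = 9.
Deadweight loss = ½ · (23 - 9) · (95 - 53) = ½ · 14 · 42 = 294.

294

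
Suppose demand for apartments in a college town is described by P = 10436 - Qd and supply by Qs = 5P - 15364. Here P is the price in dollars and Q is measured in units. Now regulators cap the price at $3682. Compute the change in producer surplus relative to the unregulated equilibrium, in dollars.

Rearranging demand gives Qd = 10436 - P. Equilibrium: 10436 - P = 5P - 15364, so 25800 = 6P and P* = 4300, Q* = 6136.
Since 3682 < 4300, the ceiling is binding.
At P = 3682: Qd = 10436 - 3682 = 6754 and Qs = 5·3682 - 15364 = 3046.
Producer surplus without the control is ½ · (4300 - 3072.8) · 6136 = 3765049.6.
With the ceiling, producers sell 3046 units at 3682, so PS = ½ · (3682 - 3072.8) · 3046 = 927811.6.
Change in producer surplus = 927811.6 - 3765049.6 = -2837238.

-2837238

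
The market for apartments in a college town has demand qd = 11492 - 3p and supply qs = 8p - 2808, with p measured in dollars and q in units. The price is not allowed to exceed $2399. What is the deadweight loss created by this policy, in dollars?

Equilibrium: 11492 - 3p = 8p - 2808, so 14300 = 11p and p* = 1300, q* = 7592.
The ceiling of 2399 is above the equilibrium price 1300, so it is not binding; the market clears at p* = 1300, q* = 7592.
Since the control does not bind, no trades are prevented and deadweight loss is zero.

0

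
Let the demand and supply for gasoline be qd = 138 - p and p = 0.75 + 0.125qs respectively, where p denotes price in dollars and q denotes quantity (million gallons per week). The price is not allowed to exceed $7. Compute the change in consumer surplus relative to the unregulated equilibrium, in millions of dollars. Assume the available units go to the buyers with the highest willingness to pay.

-2142

Rearranging supply gives qs = 8p - 6. Equilibrium: 138 - p = 8p - 6, so 144 = 9p and p* = 16, q* = 122.
Because the ceiling (7) lies below the market-clearing price, it is binding.
At p = 7: qd = 138 - 7 = 131 and qs = 8·7 - 6 = 50.
Consumer surplus without the control is ½ · (138 - 16) · 122 = 7442.
With the ceiling, 50 units are sold at 7 (assume they go to the highest-value buyers). The demand price at q = 50 is 88, so CS = ½ · [(138 - 7) + (88 - 7)] · 50 = 5300.
Change in consumer surplus = 5300 - 7442 = -2142.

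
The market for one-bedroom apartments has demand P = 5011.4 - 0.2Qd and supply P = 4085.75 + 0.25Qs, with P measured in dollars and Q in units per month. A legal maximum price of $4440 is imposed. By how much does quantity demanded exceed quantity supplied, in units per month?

1440

Rearranging demand gives Qd = 25057 - 5P; rearranging supply gives Qs = 4P - 16343. Without the control the market clears where 25057 - 5P = 4P - 16343, i.e. P* = 4600 and Q* = 2057.
Since 4440 < 4600, the ceiling is binding.
At P = 4440: Qd = 25057 - 5·4440 = 2857 and Qs = 4·4440 - 16343 = 1417.
Shortage = Qd - Qs = 2857 - 1417 = 1440.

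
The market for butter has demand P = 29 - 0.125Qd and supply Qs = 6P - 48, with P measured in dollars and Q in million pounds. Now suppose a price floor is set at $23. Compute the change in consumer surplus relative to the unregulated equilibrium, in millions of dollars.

-180

Rearranging demand gives Qd = 232 - 8P. Setting quantity demanded equal to quantity supplied, 232 - 8P = 6P - 48, gives P* = 20 and Q* = 72.
The floor of 23 is above the equilibrium price 20, so it binds.
At P = 23: Qd = 232 - 8·23 = 48 and Qs = 6·23 - 48 = 90.
Consumer surplus without the control is ½ · (29 - 20) · 72 = 324.
With the floor, consumers buy 48 units at 23, so CS = ½ · (29 - 23) · 48 = 144.
Change in consumer surplus = 144 - 324 = -180.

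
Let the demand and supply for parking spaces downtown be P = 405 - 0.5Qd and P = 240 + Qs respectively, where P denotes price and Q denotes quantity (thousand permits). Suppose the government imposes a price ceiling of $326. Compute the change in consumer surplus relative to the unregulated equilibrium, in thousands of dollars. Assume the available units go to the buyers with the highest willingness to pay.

Rearranging demand gives Qd = 810 - 2P; rearranging supply gives Qs = P - 240. Equilibrium: 810 - 2P = P - 240, so 1050 = 3P and P* = 350, Q* = 110.
Since 326 < 350, the ceiling is binding.
At P = 326: Qd = 810 - 2·326 = 158 and Qs = 326 - 240 = 86.
Consumer surplus without the control is ½ · (405 - 350) · 110 = 3025.
With the ceiling, 86 units are sold at 326 (assume they go to the highest-value buyers). The demand price at Q = 86 is 362, so CS = ½ · [(405 - 326) + (362 - 326)] · 86 = 4945.
Change in consumer surplus = 4945 - 3025 = 1920.

1920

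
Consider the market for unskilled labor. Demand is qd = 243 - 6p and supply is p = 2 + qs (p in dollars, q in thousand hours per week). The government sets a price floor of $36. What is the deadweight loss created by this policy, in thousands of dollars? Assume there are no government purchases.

21

Rearranging supply gives qs = p - 2. Equilibrium: 243 - 6p = p - 2, so 245 = 7p and p* = 35, q* = 33.
Since 36 > 35, the floor is binding.
At p = 36: qd = 243 - 6·36 = 27 and qs = 36 - 2 = 34.
Quantity traded falls to 27. At q = 27 the demand price is (243 - 27)/6 = 36 and the supply price is 2 + 27 = 29.
Deadweight loss = ½ · (36 - 29) · (33 - 27) = ½ · 7 · 6 = 21.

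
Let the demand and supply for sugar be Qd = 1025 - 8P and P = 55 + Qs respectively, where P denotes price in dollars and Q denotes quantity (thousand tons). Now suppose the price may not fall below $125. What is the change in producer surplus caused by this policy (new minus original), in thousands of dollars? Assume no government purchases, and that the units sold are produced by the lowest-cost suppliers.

-675

Rearranging supply gives Qs = P - 55. In a free market, 1025 - 8P = P - 55 gives the equilibrium P* = 120, Q* = 65.
Because the floor (125) lies above the market-clearing price, it is binding.
At P = 125: Qd = 1025 - 8·125 = 25 and Qs = 125 - 55 = 70.
Producer surplus without the control is ½ · (120 - 55) · 65 = 2112.5.
With the floor, 25 units are sold at 125. The supply price at Q = 25 is 80, so PS = ½ · [(125 - 55) + (125 - 80)] · 25 = 1437.5.
Change in producer surplus = 1437.5 - 2112.5 = -675.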